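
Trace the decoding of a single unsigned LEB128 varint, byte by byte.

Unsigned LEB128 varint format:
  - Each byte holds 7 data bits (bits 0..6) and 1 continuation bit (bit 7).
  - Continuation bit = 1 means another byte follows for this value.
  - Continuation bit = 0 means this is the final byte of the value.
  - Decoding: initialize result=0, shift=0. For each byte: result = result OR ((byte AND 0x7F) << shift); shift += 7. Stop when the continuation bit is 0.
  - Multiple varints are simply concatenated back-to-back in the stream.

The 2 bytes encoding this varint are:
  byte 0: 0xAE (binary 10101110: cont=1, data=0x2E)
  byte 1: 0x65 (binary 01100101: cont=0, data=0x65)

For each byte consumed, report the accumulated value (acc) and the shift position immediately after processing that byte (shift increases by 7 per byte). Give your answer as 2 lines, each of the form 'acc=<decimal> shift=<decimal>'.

byte 0=0xAE: payload=0x2E=46, contrib = 46<<0 = 46; acc -> 46, shift -> 7
byte 1=0x65: payload=0x65=101, contrib = 101<<7 = 12928; acc -> 12974, shift -> 14

Answer: acc=46 shift=7
acc=12974 shift=14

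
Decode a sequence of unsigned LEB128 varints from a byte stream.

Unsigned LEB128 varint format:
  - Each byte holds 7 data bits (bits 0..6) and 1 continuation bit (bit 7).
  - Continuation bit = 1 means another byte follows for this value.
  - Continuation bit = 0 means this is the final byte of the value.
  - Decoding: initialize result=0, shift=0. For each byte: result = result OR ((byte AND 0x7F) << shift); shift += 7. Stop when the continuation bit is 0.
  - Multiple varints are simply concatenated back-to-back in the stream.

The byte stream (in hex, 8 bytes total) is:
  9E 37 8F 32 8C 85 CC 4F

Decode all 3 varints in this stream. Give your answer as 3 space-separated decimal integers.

  byte[0]=0x9E cont=1 payload=0x1E=30: acc |= 30<<0 -> acc=30 shift=7
  byte[1]=0x37 cont=0 payload=0x37=55: acc |= 55<<7 -> acc=7070 shift=14 [end]
Varint 1: bytes[0:2] = 9E 37 -> value 7070 (2 byte(s))
  byte[2]=0x8F cont=1 payload=0x0F=15: acc |= 15<<0 -> acc=15 shift=7
  byte[3]=0x32 cont=0 payload=0x32=50: acc |= 50<<7 -> acc=6415 shift=14 [end]
Varint 2: bytes[2:4] = 8F 32 -> value 6415 (2 byte(s))
  byte[4]=0x8C cont=1 payload=0x0C=12: acc |= 12<<0 -> acc=12 shift=7
  byte[5]=0x85 cont=1 payload=0x05=5: acc |= 5<<7 -> acc=652 shift=14
  byte[6]=0xCC cont=1 payload=0x4C=76: acc |= 76<<14 -> acc=1245836 shift=21
  byte[7]=0x4F cont=0 payload=0x4F=79: acc |= 79<<21 -> acc=166920844 shift=28 [end]
Varint 3: bytes[4:8] = 8C 85 CC 4F -> value 166920844 (4 byte(s))

Answer: 7070 6415 166920844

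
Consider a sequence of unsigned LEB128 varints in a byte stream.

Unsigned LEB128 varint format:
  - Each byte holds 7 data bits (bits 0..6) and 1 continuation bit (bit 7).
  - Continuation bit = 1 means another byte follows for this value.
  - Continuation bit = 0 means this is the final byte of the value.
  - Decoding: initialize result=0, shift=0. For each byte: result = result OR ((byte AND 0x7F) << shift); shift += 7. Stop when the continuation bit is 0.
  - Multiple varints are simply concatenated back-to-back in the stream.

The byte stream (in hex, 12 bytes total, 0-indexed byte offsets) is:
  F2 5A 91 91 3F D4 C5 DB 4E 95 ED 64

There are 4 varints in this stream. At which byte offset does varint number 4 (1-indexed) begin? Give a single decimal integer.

  byte[0]=0xF2 cont=1 payload=0x72=114: acc |= 114<<0 -> acc=114 shift=7
  byte[1]=0x5A cont=0 payload=0x5A=90: acc |= 90<<7 -> acc=11634 shift=14 [end]
Varint 1: bytes[0:2] = F2 5A -> value 11634 (2 byte(s))
  byte[2]=0x91 cont=1 payload=0x11=17: acc |= 17<<0 -> acc=17 shift=7
  byte[3]=0x91 cont=1 payload=0x11=17: acc |= 17<<7 -> acc=2193 shift=14
  byte[4]=0x3F cont=0 payload=0x3F=63: acc |= 63<<14 -> acc=1034385 shift=21 [end]
Varint 2: bytes[2:5] = 91 91 3F -> value 1034385 (3 byte(s))
  byte[5]=0xD4 cont=1 payload=0x54=84: acc |= 84<<0 -> acc=84 shift=7
  byte[6]=0xC5 cont=1 payload=0x45=69: acc |= 69<<7 -> acc=8916 shift=14
  byte[7]=0xDB cont=1 payload=0x5B=91: acc |= 91<<14 -> acc=1499860 shift=21
  byte[8]=0x4E cont=0 payload=0x4E=78: acc |= 78<<21 -> acc=165077716 shift=28 [end]
Varint 3: bytes[5:9] = D4 C5 DB 4E -> value 165077716 (4 byte(s))
  byte[9]=0x95 cont=1 payload=0x15=21: acc |= 21<<0 -> acc=21 shift=7
  byte[10]=0xED cont=1 payload=0x6D=109: acc |= 109<<7 -> acc=13973 shift=14
  byte[11]=0x64 cont=0 payload=0x64=100: acc |= 100<<14 -> acc=1652373 shift=21 [end]
Varint 4: bytes[9:12] = 95 ED 64 -> value 1652373 (3 byte(s))

Answer: 9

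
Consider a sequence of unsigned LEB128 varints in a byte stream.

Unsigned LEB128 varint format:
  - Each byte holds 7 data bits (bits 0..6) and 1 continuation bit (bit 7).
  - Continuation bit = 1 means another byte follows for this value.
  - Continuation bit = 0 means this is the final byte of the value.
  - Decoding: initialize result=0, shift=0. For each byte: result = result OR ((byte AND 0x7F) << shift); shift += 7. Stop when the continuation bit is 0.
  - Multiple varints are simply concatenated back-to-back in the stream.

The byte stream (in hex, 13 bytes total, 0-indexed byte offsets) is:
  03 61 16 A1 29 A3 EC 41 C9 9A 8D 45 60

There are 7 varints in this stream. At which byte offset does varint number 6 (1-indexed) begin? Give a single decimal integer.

Answer: 8

Derivation:
  byte[0]=0x03 cont=0 payload=0x03=3: acc |= 3<<0 -> acc=3 shift=7 [end]
Varint 1: bytes[0:1] = 03 -> value 3 (1 byte(s))
  byte[1]=0x61 cont=0 payload=0x61=97: acc |= 97<<0 -> acc=97 shift=7 [end]
Varint 2: bytes[1:2] = 61 -> value 97 (1 byte(s))
  byte[2]=0x16 cont=0 payload=0x16=22: acc |= 22<<0 -> acc=22 shift=7 [end]
Varint 3: bytes[2:3] = 16 -> value 22 (1 byte(s))
  byte[3]=0xA1 cont=1 payload=0x21=33: acc |= 33<<0 -> acc=33 shift=7
  byte[4]=0x29 cont=0 payload=0x29=41: acc |= 41<<7 -> acc=5281 shift=14 [end]
Varint 4: bytes[3:5] = A1 29 -> value 5281 (2 byte(s))
  byte[5]=0xA3 cont=1 payload=0x23=35: acc |= 35<<0 -> acc=35 shift=7
  byte[6]=0xEC cont=1 payload=0x6C=108: acc |= 108<<7 -> acc=13859 shift=14
  byte[7]=0x41 cont=0 payload=0x41=65: acc |= 65<<14 -> acc=1078819 shift=21 [end]
Varint 5: bytes[5:8] = A3 EC 41 -> value 1078819 (3 byte(s))
  byte[8]=0xC9 cont=1 payload=0x49=73: acc |= 73<<0 -> acc=73 shift=7
  byte[9]=0x9A cont=1 payload=0x1A=26: acc |= 26<<7 -> acc=3401 shift=14
  byte[10]=0x8D cont=1 payload=0x0D=13: acc |= 13<<14 -> acc=216393 shift=21
  byte[11]=0x45 cont=0 payload=0x45=69: acc |= 69<<21 -> acc=144919881 shift=28 [end]
Varint 6: bytes[8:12] = C9 9A 8D 45 -> value 144919881 (4 byte(s))
  byte[12]=0x60 cont=0 payload=0x60=96: acc |= 96<<0 -> acc=96 shift=7 [end]
Varint 7: bytes[12:13] = 60 -> value 96 (1 byte(s))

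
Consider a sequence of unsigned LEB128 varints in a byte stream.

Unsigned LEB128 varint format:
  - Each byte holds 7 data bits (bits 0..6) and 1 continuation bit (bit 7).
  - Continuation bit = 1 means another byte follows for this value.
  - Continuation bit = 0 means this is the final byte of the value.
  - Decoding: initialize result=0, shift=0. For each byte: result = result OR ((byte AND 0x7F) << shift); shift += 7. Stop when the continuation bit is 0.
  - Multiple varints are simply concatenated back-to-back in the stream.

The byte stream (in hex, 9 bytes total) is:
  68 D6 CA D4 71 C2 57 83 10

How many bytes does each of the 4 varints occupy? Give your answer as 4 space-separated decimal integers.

Answer: 1 4 2 2

Derivation:
  byte[0]=0x68 cont=0 payload=0x68=104: acc |= 104<<0 -> acc=104 shift=7 [end]
Varint 1: bytes[0:1] = 68 -> value 104 (1 byte(s))
  byte[1]=0xD6 cont=1 payload=0x56=86: acc |= 86<<0 -> acc=86 shift=7
  byte[2]=0xCA cont=1 payload=0x4A=74: acc |= 74<<7 -> acc=9558 shift=14
  byte[3]=0xD4 cont=1 payload=0x54=84: acc |= 84<<14 -> acc=1385814 shift=21
  byte[4]=0x71 cont=0 payload=0x71=113: acc |= 113<<21 -> acc=238363990 shift=28 [end]
Varint 2: bytes[1:5] = D6 CA D4 71 -> value 238363990 (4 byte(s))
  byte[5]=0xC2 cont=1 payload=0x42=66: acc |= 66<<0 -> acc=66 shift=7
  byte[6]=0x57 cont=0 payload=0x57=87: acc |= 87<<7 -> acc=11202 shift=14 [end]
Varint 3: bytes[5:7] = C2 57 -> value 11202 (2 byte(s))
  byte[7]=0x83 cont=1 payload=0x03=3: acc |= 3<<0 -> acc=3 shift=7
  byte[8]=0x10 cont=0 payload=0x10=16: acc |= 16<<7 -> acc=2051 shift=14 [end]
Varint 4: bytes[7:9] = 83 10 -> value 2051 (2 byte(s))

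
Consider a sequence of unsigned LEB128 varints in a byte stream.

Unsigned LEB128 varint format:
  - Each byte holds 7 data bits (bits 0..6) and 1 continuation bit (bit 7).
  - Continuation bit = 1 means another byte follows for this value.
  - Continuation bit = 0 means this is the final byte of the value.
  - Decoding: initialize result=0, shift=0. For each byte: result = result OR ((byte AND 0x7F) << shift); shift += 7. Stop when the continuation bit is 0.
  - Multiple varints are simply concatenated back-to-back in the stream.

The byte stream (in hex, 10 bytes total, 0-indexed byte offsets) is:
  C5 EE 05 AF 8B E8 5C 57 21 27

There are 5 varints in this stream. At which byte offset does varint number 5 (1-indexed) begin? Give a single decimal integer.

Answer: 9

Derivation:
  byte[0]=0xC5 cont=1 payload=0x45=69: acc |= 69<<0 -> acc=69 shift=7
  byte[1]=0xEE cont=1 payload=0x6E=110: acc |= 110<<7 -> acc=14149 shift=14
  byte[2]=0x05 cont=0 payload=0x05=5: acc |= 5<<14 -> acc=96069 shift=21 [end]
Varint 1: bytes[0:3] = C5 EE 05 -> value 96069 (3 byte(s))
  byte[3]=0xAF cont=1 payload=0x2F=47: acc |= 47<<0 -> acc=47 shift=7
  byte[4]=0x8B cont=1 payload=0x0B=11: acc |= 11<<7 -> acc=1455 shift=14
  byte[5]=0xE8 cont=1 payload=0x68=104: acc |= 104<<14 -> acc=1705391 shift=21
  byte[6]=0x5C cont=0 payload=0x5C=92: acc |= 92<<21 -> acc=194643375 shift=28 [end]
Varint 2: bytes[3:7] = AF 8B E8 5C -> value 194643375 (4 byte(s))
  byte[7]=0x57 cont=0 payload=0x57=87: acc |= 87<<0 -> acc=87 shift=7 [end]
Varint 3: bytes[7:8] = 57 -> value 87 (1 byte(s))
  byte[8]=0x21 cont=0 payload=0x21=33: acc |= 33<<0 -> acc=33 shift=7 [end]
Varint 4: bytes[8:9] = 21 -> value 33 (1 byte(s))
  byte[9]=0x27 cont=0 payload=0x27=39: acc |= 39<<0 -> acc=39 shift=7 [end]
Varint 5: bytes[9:10] = 27 -> value 39 (1 byte(s))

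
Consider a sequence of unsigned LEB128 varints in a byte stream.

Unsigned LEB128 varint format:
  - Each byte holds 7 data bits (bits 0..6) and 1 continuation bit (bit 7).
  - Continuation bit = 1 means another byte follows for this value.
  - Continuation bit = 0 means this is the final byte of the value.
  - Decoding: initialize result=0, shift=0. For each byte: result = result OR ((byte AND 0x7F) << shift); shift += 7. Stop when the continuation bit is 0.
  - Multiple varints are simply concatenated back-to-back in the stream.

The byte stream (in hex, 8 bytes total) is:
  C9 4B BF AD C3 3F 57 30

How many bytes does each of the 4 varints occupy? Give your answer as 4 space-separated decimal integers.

  byte[0]=0xC9 cont=1 payload=0x49=73: acc |= 73<<0 -> acc=73 shift=7
  byte[1]=0x4B cont=0 payload=0x4B=75: acc |= 75<<7 -> acc=9673 shift=14 [end]
Varint 1: bytes[0:2] = C9 4B -> value 9673 (2 byte(s))
  byte[2]=0xBF cont=1 payload=0x3F=63: acc |= 63<<0 -> acc=63 shift=7
  byte[3]=0xAD cont=1 payload=0x2D=45: acc |= 45<<7 -> acc=5823 shift=14
  byte[4]=0xC3 cont=1 payload=0x43=67: acc |= 67<<14 -> acc=1103551 shift=21
  byte[5]=0x3F cont=0 payload=0x3F=63: acc |= 63<<21 -> acc=133224127 shift=28 [end]
Varint 2: bytes[2:6] = BF AD C3 3F -> value 133224127 (4 byte(s))
  byte[6]=0x57 cont=0 payload=0x57=87: acc |= 87<<0 -> acc=87 shift=7 [end]
Varint 3: bytes[6:7] = 57 -> value 87 (1 byte(s))
  byte[7]=0x30 cont=0 payload=0x30=48: acc |= 48<<0 -> acc=48 shift=7 [end]
Varint 4: bytes[7:8] = 30 -> value 48 (1 byte(s))

Answer: 2 4 1 1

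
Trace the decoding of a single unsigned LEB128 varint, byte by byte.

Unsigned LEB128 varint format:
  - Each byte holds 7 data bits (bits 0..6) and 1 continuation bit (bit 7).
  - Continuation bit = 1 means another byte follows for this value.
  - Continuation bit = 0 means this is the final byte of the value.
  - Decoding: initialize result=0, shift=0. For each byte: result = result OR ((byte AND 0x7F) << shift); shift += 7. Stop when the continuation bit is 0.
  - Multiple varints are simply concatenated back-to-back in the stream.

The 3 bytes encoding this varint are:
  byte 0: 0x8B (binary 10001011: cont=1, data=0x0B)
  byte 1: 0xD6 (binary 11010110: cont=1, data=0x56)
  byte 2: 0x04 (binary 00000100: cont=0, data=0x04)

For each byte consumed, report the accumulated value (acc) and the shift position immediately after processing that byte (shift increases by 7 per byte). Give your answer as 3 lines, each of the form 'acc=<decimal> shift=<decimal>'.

Answer: acc=11 shift=7
acc=11019 shift=14
acc=76555 shift=21

Derivation:
byte 0=0x8B: payload=0x0B=11, contrib = 11<<0 = 11; acc -> 11, shift -> 7
byte 1=0xD6: payload=0x56=86, contrib = 86<<7 = 11008; acc -> 11019, shift -> 14
byte 2=0x04: payload=0x04=4, contrib = 4<<14 = 65536; acc -> 76555, shift -> 21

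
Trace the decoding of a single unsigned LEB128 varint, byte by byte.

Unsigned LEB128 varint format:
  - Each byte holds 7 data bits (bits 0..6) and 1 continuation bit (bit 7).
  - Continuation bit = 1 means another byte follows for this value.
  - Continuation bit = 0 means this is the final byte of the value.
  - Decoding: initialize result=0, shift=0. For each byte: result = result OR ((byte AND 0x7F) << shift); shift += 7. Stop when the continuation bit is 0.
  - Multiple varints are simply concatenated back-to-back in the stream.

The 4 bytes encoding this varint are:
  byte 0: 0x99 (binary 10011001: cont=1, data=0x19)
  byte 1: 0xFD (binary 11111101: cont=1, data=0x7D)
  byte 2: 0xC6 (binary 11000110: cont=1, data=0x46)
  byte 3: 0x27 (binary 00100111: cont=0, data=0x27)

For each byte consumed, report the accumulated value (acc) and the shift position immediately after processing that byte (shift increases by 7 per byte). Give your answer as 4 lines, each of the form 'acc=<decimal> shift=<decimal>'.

Answer: acc=25 shift=7
acc=16025 shift=14
acc=1162905 shift=21
acc=82951833 shift=28

Derivation:
byte 0=0x99: payload=0x19=25, contrib = 25<<0 = 25; acc -> 25, shift -> 7
byte 1=0xFD: payload=0x7D=125, contrib = 125<<7 = 16000; acc -> 16025, shift -> 14
byte 2=0xC6: payload=0x46=70, contrib = 70<<14 = 1146880; acc -> 1162905, shift -> 21
byte 3=0x27: payload=0x27=39, contrib = 39<<21 = 81788928; acc -> 82951833, shift -> 28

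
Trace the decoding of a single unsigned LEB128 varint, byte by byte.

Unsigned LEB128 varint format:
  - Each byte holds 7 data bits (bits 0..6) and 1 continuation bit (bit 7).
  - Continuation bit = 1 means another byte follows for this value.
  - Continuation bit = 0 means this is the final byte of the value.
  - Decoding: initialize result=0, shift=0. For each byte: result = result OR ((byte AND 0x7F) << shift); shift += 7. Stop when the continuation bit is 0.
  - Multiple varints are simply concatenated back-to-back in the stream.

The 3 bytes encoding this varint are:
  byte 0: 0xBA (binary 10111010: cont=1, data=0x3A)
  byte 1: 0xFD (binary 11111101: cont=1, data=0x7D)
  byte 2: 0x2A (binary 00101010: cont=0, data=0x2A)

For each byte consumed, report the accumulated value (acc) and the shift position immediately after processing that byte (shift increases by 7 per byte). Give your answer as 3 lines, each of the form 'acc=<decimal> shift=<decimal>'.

byte 0=0xBA: payload=0x3A=58, contrib = 58<<0 = 58; acc -> 58, shift -> 7
byte 1=0xFD: payload=0x7D=125, contrib = 125<<7 = 16000; acc -> 16058, shift -> 14
byte 2=0x2A: payload=0x2A=42, contrib = 42<<14 = 688128; acc -> 704186, shift -> 21

Answer: acc=58 shift=7
acc=16058 shift=14
acc=704186 shift=21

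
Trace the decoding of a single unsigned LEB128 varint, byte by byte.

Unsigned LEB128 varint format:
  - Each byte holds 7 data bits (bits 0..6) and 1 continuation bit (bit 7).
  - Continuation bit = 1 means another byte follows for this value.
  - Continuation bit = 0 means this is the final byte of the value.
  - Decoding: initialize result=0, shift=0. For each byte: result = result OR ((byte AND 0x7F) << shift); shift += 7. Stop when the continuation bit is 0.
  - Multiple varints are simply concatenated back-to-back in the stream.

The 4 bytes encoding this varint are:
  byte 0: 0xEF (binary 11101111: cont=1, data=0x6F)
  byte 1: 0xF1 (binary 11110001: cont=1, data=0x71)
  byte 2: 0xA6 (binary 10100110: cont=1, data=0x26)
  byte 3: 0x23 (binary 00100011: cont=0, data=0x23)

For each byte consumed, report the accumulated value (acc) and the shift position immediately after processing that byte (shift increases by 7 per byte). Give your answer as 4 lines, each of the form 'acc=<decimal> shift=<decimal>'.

byte 0=0xEF: payload=0x6F=111, contrib = 111<<0 = 111; acc -> 111, shift -> 7
byte 1=0xF1: payload=0x71=113, contrib = 113<<7 = 14464; acc -> 14575, shift -> 14
byte 2=0xA6: payload=0x26=38, contrib = 38<<14 = 622592; acc -> 637167, shift -> 21
byte 3=0x23: payload=0x23=35, contrib = 35<<21 = 73400320; acc -> 74037487, shift -> 28

Answer: acc=111 shift=7
acc=14575 shift=14
acc=637167 shift=21
acc=74037487 shift=28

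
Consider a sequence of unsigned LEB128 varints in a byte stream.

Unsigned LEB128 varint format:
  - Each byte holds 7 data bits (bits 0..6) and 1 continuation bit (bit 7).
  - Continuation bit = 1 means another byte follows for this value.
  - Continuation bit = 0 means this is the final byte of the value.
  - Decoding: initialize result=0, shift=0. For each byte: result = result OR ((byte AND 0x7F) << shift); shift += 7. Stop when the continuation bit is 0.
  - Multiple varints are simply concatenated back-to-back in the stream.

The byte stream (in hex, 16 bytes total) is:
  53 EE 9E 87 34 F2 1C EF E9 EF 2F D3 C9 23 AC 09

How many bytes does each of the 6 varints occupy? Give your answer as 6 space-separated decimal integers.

  byte[0]=0x53 cont=0 payload=0x53=83: acc |= 83<<0 -> acc=83 shift=7 [end]
Varint 1: bytes[0:1] = 53 -> value 83 (1 byte(s))
  byte[1]=0xEE cont=1 payload=0x6E=110: acc |= 110<<0 -> acc=110 shift=7
  byte[2]=0x9E cont=1 payload=0x1E=30: acc |= 30<<7 -> acc=3950 shift=14
  byte[3]=0x87 cont=1 payload=0x07=7: acc |= 7<<14 -> acc=118638 shift=21
  byte[4]=0x34 cont=0 payload=0x34=52: acc |= 52<<21 -> acc=109170542 shift=28 [end]
Varint 2: bytes[1:5] = EE 9E 87 34 -> value 109170542 (4 byte(s))
  byte[5]=0xF2 cont=1 payload=0x72=114: acc |= 114<<0 -> acc=114 shift=7
  byte[6]=0x1C cont=0 payload=0x1C=28: acc |= 28<<7 -> acc=3698 shift=14 [end]
Varint 3: bytes[5:7] = F2 1C -> value 3698 (2 byte(s))
  byte[7]=0xEF cont=1 payload=0x6F=111: acc |= 111<<0 -> acc=111 shift=7
  byte[8]=0xE9 cont=1 payload=0x69=105: acc |= 105<<7 -> acc=13551 shift=14
  byte[9]=0xEF cont=1 payload=0x6F=111: acc |= 111<<14 -> acc=1832175 shift=21
  byte[10]=0x2F cont=0 payload=0x2F=47: acc |= 47<<21 -> acc=100398319 shift=28 [end]
Varint 4: bytes[7:11] = EF E9 EF 2F -> value 100398319 (4 byte(s))
  byte[11]=0xD3 cont=1 payload=0x53=83: acc |= 83<<0 -> acc=83 shift=7
  byte[12]=0xC9 cont=1 payload=0x49=73: acc |= 73<<7 -> acc=9427 shift=14
  byte[13]=0x23 cont=0 payload=0x23=35: acc |= 35<<14 -> acc=582867 shift=21 [end]
Varint 5: bytes[11:14] = D3 C9 23 -> value 582867 (3 byte(s))
  byte[14]=0xAC cont=1 payload=0x2C=44: acc |= 44<<0 -> acc=44 shift=7
  byte[15]=0x09 cont=0 payload=0x09=9: acc |= 9<<7 -> acc=1196 shift=14 [end]
Varint 6: bytes[14:16] = AC 09 -> value 1196 (2 byte(s))

Answer: 1 4 2 4 3 2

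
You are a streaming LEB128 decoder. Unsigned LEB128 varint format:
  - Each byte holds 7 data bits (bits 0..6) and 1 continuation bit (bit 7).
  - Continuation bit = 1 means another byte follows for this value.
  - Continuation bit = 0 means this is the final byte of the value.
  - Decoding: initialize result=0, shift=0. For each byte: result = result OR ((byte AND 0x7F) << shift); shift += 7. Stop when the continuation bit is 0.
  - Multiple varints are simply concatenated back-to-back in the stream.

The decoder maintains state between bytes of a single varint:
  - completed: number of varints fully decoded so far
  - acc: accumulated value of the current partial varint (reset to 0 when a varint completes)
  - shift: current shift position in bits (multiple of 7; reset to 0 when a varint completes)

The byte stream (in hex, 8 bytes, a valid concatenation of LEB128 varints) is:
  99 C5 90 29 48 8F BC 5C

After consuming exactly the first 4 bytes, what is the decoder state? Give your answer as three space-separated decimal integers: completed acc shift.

byte[0]=0x99 cont=1 payload=0x19: acc |= 25<<0 -> completed=0 acc=25 shift=7
byte[1]=0xC5 cont=1 payload=0x45: acc |= 69<<7 -> completed=0 acc=8857 shift=14
byte[2]=0x90 cont=1 payload=0x10: acc |= 16<<14 -> completed=0 acc=271001 shift=21
byte[3]=0x29 cont=0 payload=0x29: varint #1 complete (value=86254233); reset -> completed=1 acc=0 shift=0

Answer: 1 0 0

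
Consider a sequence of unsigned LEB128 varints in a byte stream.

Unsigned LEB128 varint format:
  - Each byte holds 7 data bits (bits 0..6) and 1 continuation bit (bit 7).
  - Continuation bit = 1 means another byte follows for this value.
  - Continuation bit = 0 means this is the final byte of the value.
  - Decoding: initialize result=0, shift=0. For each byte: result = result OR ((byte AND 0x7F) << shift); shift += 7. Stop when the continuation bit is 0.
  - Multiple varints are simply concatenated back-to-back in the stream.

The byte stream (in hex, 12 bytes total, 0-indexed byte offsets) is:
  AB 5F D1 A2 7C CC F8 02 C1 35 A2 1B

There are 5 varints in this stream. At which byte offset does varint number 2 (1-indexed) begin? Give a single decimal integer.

Answer: 2

Derivation:
  byte[0]=0xAB cont=1 payload=0x2B=43: acc |= 43<<0 -> acc=43 shift=7
  byte[1]=0x5F cont=0 payload=0x5F=95: acc |= 95<<7 -> acc=12203 shift=14 [end]
Varint 1: bytes[0:2] = AB 5F -> value 12203 (2 byte(s))
  byte[2]=0xD1 cont=1 payload=0x51=81: acc |= 81<<0 -> acc=81 shift=7
  byte[3]=0xA2 cont=1 payload=0x22=34: acc |= 34<<7 -> acc=4433 shift=14
  byte[4]=0x7C cont=0 payload=0x7C=124: acc |= 124<<14 -> acc=2036049 shift=21 [end]
Varint 2: bytes[2:5] = D1 A2 7C -> value 2036049 (3 byte(s))
  byte[5]=0xCC cont=1 payload=0x4C=76: acc |= 76<<0 -> acc=76 shift=7
  byte[6]=0xF8 cont=1 payload=0x78=120: acc |= 120<<7 -> acc=15436 shift=14
  byte[7]=0x02 cont=0 payload=0x02=2: acc |= 2<<14 -> acc=48204 shift=21 [end]
Varint 3: bytes[5:8] = CC F8 02 -> value 48204 (3 byte(s))
  byte[8]=0xC1 cont=1 payload=0x41=65: acc |= 65<<0 -> acc=65 shift=7
  byte[9]=0x35 cont=0 payload=0x35=53: acc |= 53<<7 -> acc=6849 shift=14 [end]
Varint 4: bytes[8:10] = C1 35 -> value 6849 (2 byte(s))
  byte[10]=0xA2 cont=1 payload=0x22=34: acc |= 34<<0 -> acc=34 shift=7
  byte[11]=0x1B cont=0 payload=0x1B=27: acc |= 27<<7 -> acc=3490 shift=14 [end]
Varint 5: bytes[10:12] = A2 1B -> value 3490 (2 byte(s))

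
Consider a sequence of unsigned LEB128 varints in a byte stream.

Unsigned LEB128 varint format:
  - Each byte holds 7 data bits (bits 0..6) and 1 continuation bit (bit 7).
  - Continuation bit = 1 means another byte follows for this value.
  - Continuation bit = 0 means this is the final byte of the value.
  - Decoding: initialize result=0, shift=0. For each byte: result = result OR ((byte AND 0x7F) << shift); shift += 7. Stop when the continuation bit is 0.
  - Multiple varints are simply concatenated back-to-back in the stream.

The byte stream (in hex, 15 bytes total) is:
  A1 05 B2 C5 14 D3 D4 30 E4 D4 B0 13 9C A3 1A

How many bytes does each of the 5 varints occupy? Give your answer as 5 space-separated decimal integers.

  byte[0]=0xA1 cont=1 payload=0x21=33: acc |= 33<<0 -> acc=33 shift=7
  byte[1]=0x05 cont=0 payload=0x05=5: acc |= 5<<7 -> acc=673 shift=14 [end]
Varint 1: bytes[0:2] = A1 05 -> value 673 (2 byte(s))
  byte[2]=0xB2 cont=1 payload=0x32=50: acc |= 50<<0 -> acc=50 shift=7
  byte[3]=0xC5 cont=1 payload=0x45=69: acc |= 69<<7 -> acc=8882 shift=14
  byte[4]=0x14 cont=0 payload=0x14=20: acc |= 20<<14 -> acc=336562 shift=21 [end]
Varint 2: bytes[2:5] = B2 C5 14 -> value 336562 (3 byte(s))
  byte[5]=0xD3 cont=1 payload=0x53=83: acc |= 83<<0 -> acc=83 shift=7
  byte[6]=0xD4 cont=1 payload=0x54=84: acc |= 84<<7 -> acc=10835 shift=14
  byte[7]=0x30 cont=0 payload=0x30=48: acc |= 48<<14 -> acc=797267 shift=21 [end]
Varint 3: bytes[5:8] = D3 D4 30 -> value 797267 (3 byte(s))
  byte[8]=0xE4 cont=1 payload=0x64=100: acc |= 100<<0 -> acc=100 shift=7
  byte[9]=0xD4 cont=1 payload=0x54=84: acc |= 84<<7 -> acc=10852 shift=14
  byte[10]=0xB0 cont=1 payload=0x30=48: acc |= 48<<14 -> acc=797284 shift=21
  byte[11]=0x13 cont=0 payload=0x13=19: acc |= 19<<21 -> acc=40643172 shift=28 [end]
Varint 4: bytes[8:12] = E4 D4 B0 13 -> value 40643172 (4 byte(s))
  byte[12]=0x9C cont=1 payload=0x1C=28: acc |= 28<<0 -> acc=28 shift=7
  byte[13]=0xA3 cont=1 payload=0x23=35: acc |= 35<<7 -> acc=4508 shift=14
  byte[14]=0x1A cont=0 payload=0x1A=26: acc |= 26<<14 -> acc=430492 shift=21 [end]
Varint 5: bytes[12:15] = 9C A3 1A -> value 430492 (3 byte(s))

Answer: 2 3 3 4 3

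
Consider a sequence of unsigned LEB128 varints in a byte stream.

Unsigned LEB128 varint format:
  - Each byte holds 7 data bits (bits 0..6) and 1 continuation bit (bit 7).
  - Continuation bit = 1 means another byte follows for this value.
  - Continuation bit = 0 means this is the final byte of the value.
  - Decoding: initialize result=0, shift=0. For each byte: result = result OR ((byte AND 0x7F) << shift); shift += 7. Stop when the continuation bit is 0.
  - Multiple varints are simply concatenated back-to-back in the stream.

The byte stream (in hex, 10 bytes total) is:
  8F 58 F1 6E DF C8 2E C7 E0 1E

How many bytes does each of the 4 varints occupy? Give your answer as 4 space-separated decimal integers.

  byte[0]=0x8F cont=1 payload=0x0F=15: acc |= 15<<0 -> acc=15 shift=7
  byte[1]=0x58 cont=0 payload=0x58=88: acc |= 88<<7 -> acc=11279 shift=14 [end]
Varint 1: bytes[0:2] = 8F 58 -> value 11279 (2 byte(s))
  byte[2]=0xF1 cont=1 payload=0x71=113: acc |= 113<<0 -> acc=113 shift=7
  byte[3]=0x6E cont=0 payload=0x6E=110: acc |= 110<<7 -> acc=14193 shift=14 [end]
Varint 2: bytes[2:4] = F1 6E -> value 14193 (2 byte(s))
  byte[4]=0xDF cont=1 payload=0x5F=95: acc |= 95<<0 -> acc=95 shift=7
  byte[5]=0xC8 cont=1 payload=0x48=72: acc |= 72<<7 -> acc=9311 shift=14
  byte[6]=0x2E cont=0 payload=0x2E=46: acc |= 46<<14 -> acc=762975 shift=21 [end]
Varint 3: bytes[4:7] = DF C8 2E -> value 762975 (3 byte(s))
  byte[7]=0xC7 cont=1 payload=0x47=71: acc |= 71<<0 -> acc=71 shift=7
  byte[8]=0xE0 cont=1 payload=0x60=96: acc |= 96<<7 -> acc=12359 shift=14
  byte[9]=0x1E cont=0 payload=0x1E=30: acc |= 30<<14 -> acc=503879 shift=21 [end]
Varint 4: bytes[7:10] = C7 E0 1E -> value 503879 (3 byte(s))

Answer: 2 2 3 3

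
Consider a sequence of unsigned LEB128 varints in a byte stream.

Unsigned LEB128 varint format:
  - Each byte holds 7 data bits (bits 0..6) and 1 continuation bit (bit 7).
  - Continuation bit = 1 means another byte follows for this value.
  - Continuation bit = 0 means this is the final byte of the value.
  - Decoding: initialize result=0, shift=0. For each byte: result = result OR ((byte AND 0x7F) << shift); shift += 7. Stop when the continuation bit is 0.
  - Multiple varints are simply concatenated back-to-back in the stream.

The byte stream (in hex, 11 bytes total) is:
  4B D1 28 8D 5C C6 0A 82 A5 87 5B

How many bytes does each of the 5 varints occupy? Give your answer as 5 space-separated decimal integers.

  byte[0]=0x4B cont=0 payload=0x4B=75: acc |= 75<<0 -> acc=75 shift=7 [end]
Varint 1: bytes[0:1] = 4B -> value 75 (1 byte(s))
  byte[1]=0xD1 cont=1 payload=0x51=81: acc |= 81<<0 -> acc=81 shift=7
  byte[2]=0x28 cont=0 payload=0x28=40: acc |= 40<<7 -> acc=5201 shift=14 [end]
Varint 2: bytes[1:3] = D1 28 -> value 5201 (2 byte(s))
  byte[3]=0x8D cont=1 payload=0x0D=13: acc |= 13<<0 -> acc=13 shift=7
  byte[4]=0x5C cont=0 payload=0x5C=92: acc |= 92<<7 -> acc=11789 shift=14 [end]
Varint 3: bytes[3:5] = 8D 5C -> value 11789 (2 byte(s))
  byte[5]=0xC6 cont=1 payload=0x46=70: acc |= 70<<0 -> acc=70 shift=7
  byte[6]=0x0A cont=0 payload=0x0A=10: acc |= 10<<7 -> acc=1350 shift=14 [end]
Varint 4: bytes[5:7] = C6 0A -> value 1350 (2 byte(s))
  byte[7]=0x82 cont=1 payload=0x02=2: acc |= 2<<0 -> acc=2 shift=7
  byte[8]=0xA5 cont=1 payload=0x25=37: acc |= 37<<7 -> acc=4738 shift=14
  byte[9]=0x87 cont=1 payload=0x07=7: acc |= 7<<14 -> acc=119426 shift=21
  byte[10]=0x5B cont=0 payload=0x5B=91: acc |= 91<<21 -> acc=190960258 shift=28 [end]
Varint 5: bytes[7:11] = 82 A5 87 5B -> value 190960258 (4 byte(s))

Answer: 1 2 2 2 4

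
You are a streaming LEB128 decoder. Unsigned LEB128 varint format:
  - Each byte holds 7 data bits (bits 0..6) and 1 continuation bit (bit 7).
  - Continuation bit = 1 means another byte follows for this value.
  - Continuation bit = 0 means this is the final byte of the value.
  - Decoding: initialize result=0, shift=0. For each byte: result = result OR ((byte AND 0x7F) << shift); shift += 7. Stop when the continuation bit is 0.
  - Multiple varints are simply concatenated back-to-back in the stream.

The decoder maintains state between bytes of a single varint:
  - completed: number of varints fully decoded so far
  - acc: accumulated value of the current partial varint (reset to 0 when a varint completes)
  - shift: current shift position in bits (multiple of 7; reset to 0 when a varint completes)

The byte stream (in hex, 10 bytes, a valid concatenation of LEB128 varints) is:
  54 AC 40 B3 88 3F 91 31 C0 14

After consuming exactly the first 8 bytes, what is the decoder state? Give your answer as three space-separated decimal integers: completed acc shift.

byte[0]=0x54 cont=0 payload=0x54: varint #1 complete (value=84); reset -> completed=1 acc=0 shift=0
byte[1]=0xAC cont=1 payload=0x2C: acc |= 44<<0 -> completed=1 acc=44 shift=7
byte[2]=0x40 cont=0 payload=0x40: varint #2 complete (value=8236); reset -> completed=2 acc=0 shift=0
byte[3]=0xB3 cont=1 payload=0x33: acc |= 51<<0 -> completed=2 acc=51 shift=7
byte[4]=0x88 cont=1 payload=0x08: acc |= 8<<7 -> completed=2 acc=1075 shift=14
byte[5]=0x3F cont=0 payload=0x3F: varint #3 complete (value=1033267); reset -> completed=3 acc=0 shift=0
byte[6]=0x91 cont=1 payload=0x11: acc |= 17<<0 -> completed=3 acc=17 shift=7
byte[7]=0x31 cont=0 payload=0x31: varint #4 complete (value=6289); reset -> completed=4 acc=0 shift=0

Answer: 4 0 0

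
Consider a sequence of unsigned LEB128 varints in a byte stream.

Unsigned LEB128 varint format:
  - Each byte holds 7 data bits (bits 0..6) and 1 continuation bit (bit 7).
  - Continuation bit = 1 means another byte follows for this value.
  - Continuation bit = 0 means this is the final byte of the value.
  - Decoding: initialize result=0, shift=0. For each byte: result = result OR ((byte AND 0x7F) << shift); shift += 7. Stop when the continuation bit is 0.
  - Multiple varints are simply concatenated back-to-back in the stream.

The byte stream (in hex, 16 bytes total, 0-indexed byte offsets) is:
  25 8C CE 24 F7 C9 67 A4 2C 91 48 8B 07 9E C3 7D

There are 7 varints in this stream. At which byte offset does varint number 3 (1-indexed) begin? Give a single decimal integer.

Answer: 4

Derivation:
  byte[0]=0x25 cont=0 payload=0x25=37: acc |= 37<<0 -> acc=37 shift=7 [end]
Varint 1: bytes[0:1] = 25 -> value 37 (1 byte(s))
  byte[1]=0x8C cont=1 payload=0x0C=12: acc |= 12<<0 -> acc=12 shift=7
  byte[2]=0xCE cont=1 payload=0x4E=78: acc |= 78<<7 -> acc=9996 shift=14
  byte[3]=0x24 cont=0 payload=0x24=36: acc |= 36<<14 -> acc=599820 shift=21 [end]
Varint 2: bytes[1:4] = 8C CE 24 -> value 599820 (3 byte(s))
  byte[4]=0xF7 cont=1 payload=0x77=119: acc |= 119<<0 -> acc=119 shift=7
  byte[5]=0xC9 cont=1 payload=0x49=73: acc |= 73<<7 -> acc=9463 shift=14
  byte[6]=0x67 cont=0 payload=0x67=103: acc |= 103<<14 -> acc=1697015 shift=21 [end]
Varint 3: bytes[4:7] = F7 C9 67 -> value 1697015 (3 byte(s))
  byte[7]=0xA4 cont=1 payload=0x24=36: acc |= 36<<0 -> acc=36 shift=7
  byte[8]=0x2C cont=0 payload=0x2C=44: acc |= 44<<7 -> acc=5668 shift=14 [end]
Varint 4: bytes[7:9] = A4 2C -> value 5668 (2 byte(s))
  byte[9]=0x91 cont=1 payload=0x11=17: acc |= 17<<0 -> acc=17 shift=7
  byte[10]=0x48 cont=0 payload=0x48=72: acc |= 72<<7 -> acc=9233 shift=14 [end]
Varint 5: bytes[9:11] = 91 48 -> value 9233 (2 byte(s))
  byte[11]=0x8B cont=1 payload=0x0B=11: acc |= 11<<0 -> acc=11 shift=7
  byte[12]=0x07 cont=0 payload=0x07=7: acc |= 7<<7 -> acc=907 shift=14 [end]
Varint 6: bytes[11:13] = 8B 07 -> value 907 (2 byte(s))
  byte[13]=0x9E cont=1 payload=0x1E=30: acc |= 30<<0 -> acc=30 shift=7
  byte[14]=0xC3 cont=1 payload=0x43=67: acc |= 67<<7 -> acc=8606 shift=14
  byte[15]=0x7D cont=0 payload=0x7D=125: acc |= 125<<14 -> acc=2056606 shift=21 [end]
Varint 7: bytes[13:16] = 9E C3 7D -> value 2056606 (3 byte(s))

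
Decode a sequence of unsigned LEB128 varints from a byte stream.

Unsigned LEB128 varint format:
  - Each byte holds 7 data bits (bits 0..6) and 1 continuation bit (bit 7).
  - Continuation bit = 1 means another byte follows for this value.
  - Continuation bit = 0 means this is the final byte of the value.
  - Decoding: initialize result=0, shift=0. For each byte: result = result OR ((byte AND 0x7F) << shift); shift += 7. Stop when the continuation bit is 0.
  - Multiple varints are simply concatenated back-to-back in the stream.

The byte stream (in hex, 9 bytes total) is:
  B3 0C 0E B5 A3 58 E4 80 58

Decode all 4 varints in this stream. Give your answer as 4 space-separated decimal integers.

  byte[0]=0xB3 cont=1 payload=0x33=51: acc |= 51<<0 -> acc=51 shift=7
  byte[1]=0x0C cont=0 payload=0x0C=12: acc |= 12<<7 -> acc=1587 shift=14 [end]
Varint 1: bytes[0:2] = B3 0C -> value 1587 (2 byte(s))
  byte[2]=0x0E cont=0 payload=0x0E=14: acc |= 14<<0 -> acc=14 shift=7 [end]
Varint 2: bytes[2:3] = 0E -> value 14 (1 byte(s))
  byte[3]=0xB5 cont=1 payload=0x35=53: acc |= 53<<0 -> acc=53 shift=7
  byte[4]=0xA3 cont=1 payload=0x23=35: acc |= 35<<7 -> acc=4533 shift=14
  byte[5]=0x58 cont=0 payload=0x58=88: acc |= 88<<14 -> acc=1446325 shift=21 [end]
Varint 3: bytes[3:6] = B5 A3 58 -> value 1446325 (3 byte(s))
  byte[6]=0xE4 cont=1 payload=0x64=100: acc |= 100<<0 -> acc=100 shift=7
  byte[7]=0x80 cont=1 payload=0x00=0: acc |= 0<<7 -> acc=100 shift=14
  byte[8]=0x58 cont=0 payload=0x58=88: acc |= 88<<14 -> acc=1441892 shift=21 [end]
Varint 4: bytes[6:9] = E4 80 58 -> value 1441892 (3 byte(s))

Answer: 1587 14 1446325 1441892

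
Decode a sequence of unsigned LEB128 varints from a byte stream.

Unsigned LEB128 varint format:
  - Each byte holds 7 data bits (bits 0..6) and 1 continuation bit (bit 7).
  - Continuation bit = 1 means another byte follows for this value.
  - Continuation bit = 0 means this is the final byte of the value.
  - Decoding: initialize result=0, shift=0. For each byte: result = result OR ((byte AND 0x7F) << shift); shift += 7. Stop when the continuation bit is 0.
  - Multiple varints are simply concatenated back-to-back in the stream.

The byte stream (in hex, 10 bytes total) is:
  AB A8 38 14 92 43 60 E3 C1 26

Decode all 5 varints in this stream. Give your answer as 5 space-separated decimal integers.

Answer: 922667 20 8594 96 631011

Derivation:
  byte[0]=0xAB cont=1 payload=0x2B=43: acc |= 43<<0 -> acc=43 shift=7
  byte[1]=0xA8 cont=1 payload=0x28=40: acc |= 40<<7 -> acc=5163 shift=14
  byte[2]=0x38 cont=0 payload=0x38=56: acc |= 56<<14 -> acc=922667 shift=21 [end]
Varint 1: bytes[0:3] = AB A8 38 -> value 922667 (3 byte(s))
  byte[3]=0x14 cont=0 payload=0x14=20: acc |= 20<<0 -> acc=20 shift=7 [end]
Varint 2: bytes[3:4] = 14 -> value 20 (1 byte(s))
  byte[4]=0x92 cont=1 payload=0x12=18: acc |= 18<<0 -> acc=18 shift=7
  byte[5]=0x43 cont=0 payload=0x43=67: acc |= 67<<7 -> acc=8594 shift=14 [end]
Varint 3: bytes[4:6] = 92 43 -> value 8594 (2 byte(s))
  byte[6]=0x60 cont=0 payload=0x60=96: acc |= 96<<0 -> acc=96 shift=7 [end]
Varint 4: bytes[6:7] = 60 -> value 96 (1 byte(s))
  byte[7]=0xE3 cont=1 payload=0x63=99: acc |= 99<<0 -> acc=99 shift=7
  byte[8]=0xC1 cont=1 payload=0x41=65: acc |= 65<<7 -> acc=8419 shift=14
  byte[9]=0x26 cont=0 payload=0x26=38: acc |= 38<<14 -> acc=631011 shift=21 [end]
Varint 5: bytes[7:10] = E3 C1 26 -> value 631011 (3 byte(s))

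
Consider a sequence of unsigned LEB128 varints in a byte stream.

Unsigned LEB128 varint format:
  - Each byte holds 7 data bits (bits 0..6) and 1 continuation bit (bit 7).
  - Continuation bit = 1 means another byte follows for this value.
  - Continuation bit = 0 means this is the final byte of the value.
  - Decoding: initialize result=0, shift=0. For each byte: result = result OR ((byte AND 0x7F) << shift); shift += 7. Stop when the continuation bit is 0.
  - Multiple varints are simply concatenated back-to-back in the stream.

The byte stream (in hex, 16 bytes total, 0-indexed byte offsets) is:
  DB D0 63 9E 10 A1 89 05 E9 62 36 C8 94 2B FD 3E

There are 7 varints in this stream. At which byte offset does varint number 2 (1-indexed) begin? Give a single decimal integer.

Answer: 3

Derivation:
  byte[0]=0xDB cont=1 payload=0x5B=91: acc |= 91<<0 -> acc=91 shift=7
  byte[1]=0xD0 cont=1 payload=0x50=80: acc |= 80<<7 -> acc=10331 shift=14
  byte[2]=0x63 cont=0 payload=0x63=99: acc |= 99<<14 -> acc=1632347 shift=21 [end]
Varint 1: bytes[0:3] = DB D0 63 -> value 1632347 (3 byte(s))
  byte[3]=0x9E cont=1 payload=0x1E=30: acc |= 30<<0 -> acc=30 shift=7
  byte[4]=0x10 cont=0 payload=0x10=16: acc |= 16<<7 -> acc=2078 shift=14 [end]
Varint 2: bytes[3:5] = 9E 10 -> value 2078 (2 byte(s))
  byte[5]=0xA1 cont=1 payload=0x21=33: acc |= 33<<0 -> acc=33 shift=7
  byte[6]=0x89 cont=1 payload=0x09=9: acc |= 9<<7 -> acc=1185 shift=14
  byte[7]=0x05 cont=0 payload=0x05=5: acc |= 5<<14 -> acc=83105 shift=21 [end]
Varint 3: bytes[5:8] = A1 89 05 -> value 83105 (3 byte(s))
  byte[8]=0xE9 cont=1 payload=0x69=105: acc |= 105<<0 -> acc=105 shift=7
  byte[9]=0x62 cont=0 payload=0x62=98: acc |= 98<<7 -> acc=12649 shift=14 [end]
Varint 4: bytes[8:10] = E9 62 -> value 12649 (2 byte(s))
  byte[10]=0x36 cont=0 payload=0x36=54: acc |= 54<<0 -> acc=54 shift=7 [end]
Varint 5: bytes[10:11] = 36 -> value 54 (1 byte(s))
  byte[11]=0xC8 cont=1 payload=0x48=72: acc |= 72<<0 -> acc=72 shift=7
  byte[12]=0x94 cont=1 payload=0x14=20: acc |= 20<<7 -> acc=2632 shift=14
  byte[13]=0x2B cont=0 payload=0x2B=43: acc |= 43<<14 -> acc=707144 shift=21 [end]
Varint 6: bytes[11:14] = C8 94 2B -> value 707144 (3 byte(s))
  byte[14]=0xFD cont=1 payload=0x7D=125: acc |= 125<<0 -> acc=125 shift=7
  byte[15]=0x3E cont=0 payload=0x3E=62: acc |= 62<<7 -> acc=8061 shift=14 [end]
Varint 7: bytes[14:16] = FD 3E -> value 8061 (2 byte(s))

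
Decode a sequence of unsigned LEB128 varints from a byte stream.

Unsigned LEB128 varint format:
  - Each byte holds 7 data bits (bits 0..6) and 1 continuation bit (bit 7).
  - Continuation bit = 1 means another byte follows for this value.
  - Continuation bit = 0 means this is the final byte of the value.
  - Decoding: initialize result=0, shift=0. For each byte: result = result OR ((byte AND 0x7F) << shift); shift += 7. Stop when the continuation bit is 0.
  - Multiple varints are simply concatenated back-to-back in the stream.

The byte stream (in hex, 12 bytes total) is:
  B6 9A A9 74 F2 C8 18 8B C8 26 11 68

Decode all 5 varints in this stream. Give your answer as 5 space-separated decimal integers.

Answer: 243944758 402546 631819 17 104

Derivation:
  byte[0]=0xB6 cont=1 payload=0x36=54: acc |= 54<<0 -> acc=54 shift=7
  byte[1]=0x9A cont=1 payload=0x1A=26: acc |= 26<<7 -> acc=3382 shift=14
  byte[2]=0xA9 cont=1 payload=0x29=41: acc |= 41<<14 -> acc=675126 shift=21
  byte[3]=0x74 cont=0 payload=0x74=116: acc |= 116<<21 -> acc=243944758 shift=28 [end]
Varint 1: bytes[0:4] = B6 9A A9 74 -> value 243944758 (4 byte(s))
  byte[4]=0xF2 cont=1 payload=0x72=114: acc |= 114<<0 -> acc=114 shift=7
  byte[5]=0xC8 cont=1 payload=0x48=72: acc |= 72<<7 -> acc=9330 shift=14
  byte[6]=0x18 cont=0 payload=0x18=24: acc |= 24<<14 -> acc=402546 shift=21 [end]
Varint 2: bytes[4:7] = F2 C8 18 -> value 402546 (3 byte(s))
  byte[7]=0x8B cont=1 payload=0x0B=11: acc |= 11<<0 -> acc=11 shift=7
  byte[8]=0xC8 cont=1 payload=0x48=72: acc |= 72<<7 -> acc=9227 shift=14
  byte[9]=0x26 cont=0 payload=0x26=38: acc |= 38<<14 -> acc=631819 shift=21 [end]
Varint 3: bytes[7:10] = 8B C8 26 -> value 631819 (3 byte(s))
  byte[10]=0x11 cont=0 payload=0x11=17: acc |= 17<<0 -> acc=17 shift=7 [end]
Varint 4: bytes[10:11] = 11 -> value 17 (1 byte(s))
  byte[11]=0x68 cont=0 payload=0x68=104: acc |= 104<<0 -> acc=104 shift=7 [end]
Varint 5: bytes[11:12] = 68 -> value 104 (1 byte(s))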